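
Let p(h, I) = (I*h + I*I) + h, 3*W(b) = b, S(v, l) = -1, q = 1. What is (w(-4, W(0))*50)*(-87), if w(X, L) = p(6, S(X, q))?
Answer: -4350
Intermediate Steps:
W(b) = b/3
p(h, I) = h + I² + I*h (p(h, I) = (I*h + I²) + h = (I² + I*h) + h = h + I² + I*h)
w(X, L) = 1 (w(X, L) = 6 + (-1)² - 1*6 = 6 + 1 - 6 = 1)
(w(-4, W(0))*50)*(-87) = (1*50)*(-87) = 50*(-87) = -4350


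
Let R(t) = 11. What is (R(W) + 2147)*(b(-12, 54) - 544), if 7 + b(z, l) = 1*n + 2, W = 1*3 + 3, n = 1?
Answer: -1182584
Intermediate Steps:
W = 6 (W = 3 + 3 = 6)
b(z, l) = -4 (b(z, l) = -7 + (1*1 + 2) = -7 + (1 + 2) = -7 + 3 = -4)
(R(W) + 2147)*(b(-12, 54) - 544) = (11 + 2147)*(-4 - 544) = 2158*(-548) = -1182584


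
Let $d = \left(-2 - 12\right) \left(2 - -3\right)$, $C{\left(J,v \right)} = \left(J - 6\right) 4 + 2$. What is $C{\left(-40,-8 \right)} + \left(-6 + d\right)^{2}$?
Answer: $5594$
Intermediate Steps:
$C{\left(J,v \right)} = -22 + 4 J$ ($C{\left(J,v \right)} = \left(J - 6\right) 4 + 2 = \left(-6 + J\right) 4 + 2 = \left(-24 + 4 J\right) + 2 = -22 + 4 J$)
$d = -70$ ($d = - 14 \left(2 + 3\right) = \left(-14\right) 5 = -70$)
$C{\left(-40,-8 \right)} + \left(-6 + d\right)^{2} = \left(-22 + 4 \left(-40\right)\right) + \left(-6 - 70\right)^{2} = \left(-22 - 160\right) + \left(-76\right)^{2} = -182 + 5776 = 5594$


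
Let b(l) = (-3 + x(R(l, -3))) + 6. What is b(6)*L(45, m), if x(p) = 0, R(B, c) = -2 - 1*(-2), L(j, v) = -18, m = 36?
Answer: -54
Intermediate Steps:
R(B, c) = 0 (R(B, c) = -2 + 2 = 0)
b(l) = 3 (b(l) = (-3 + 0) + 6 = -3 + 6 = 3)
b(6)*L(45, m) = 3*(-18) = -54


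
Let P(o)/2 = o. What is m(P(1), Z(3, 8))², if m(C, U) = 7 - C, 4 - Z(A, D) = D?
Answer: 25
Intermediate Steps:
P(o) = 2*o
Z(A, D) = 4 - D
m(P(1), Z(3, 8))² = (7 - 2)² = 5² = 25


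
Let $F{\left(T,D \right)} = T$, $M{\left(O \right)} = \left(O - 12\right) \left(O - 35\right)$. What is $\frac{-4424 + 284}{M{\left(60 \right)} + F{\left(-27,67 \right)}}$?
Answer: $- \frac{60}{17} \approx -3.5294$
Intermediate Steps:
$M{\left(O \right)} = \left(-35 + O\right) \left(-12 + O\right)$ ($M{\left(O \right)} = \left(-12 + O\right) \left(-35 + O\right) = \left(-35 + O\right) \left(-12 + O\right)$)
$\frac{-4424 + 284}{M{\left(60 \right)} + F{\left(-27,67 \right)}} = \frac{-4424 + 284}{\left(420 + 60^{2} - 2820\right) - 27} = - \frac{4140}{\left(420 + 3600 - 2820\right) - 27} = - \frac{4140}{1200 - 27} = - \frac{4140}{1173} = \left(-4140\right) \frac{1}{1173} = - \frac{60}{17}$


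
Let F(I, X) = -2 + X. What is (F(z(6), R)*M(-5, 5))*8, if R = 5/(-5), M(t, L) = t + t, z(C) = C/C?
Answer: 240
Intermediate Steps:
z(C) = 1
M(t, L) = 2*t
R = -1 (R = 5*(-1/5) = -1)
(F(z(6), R)*M(-5, 5))*8 = ((-2 - 1)*(2*(-5)))*8 = -3*(-10)*8 = 30*8 = 240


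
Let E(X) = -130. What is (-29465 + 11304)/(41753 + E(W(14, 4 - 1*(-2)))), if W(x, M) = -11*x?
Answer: -18161/41623 ≈ -0.43632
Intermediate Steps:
(-29465 + 11304)/(41753 + E(W(14, 4 - 1*(-2)))) = (-29465 + 11304)/(41753 - 130) = -18161/41623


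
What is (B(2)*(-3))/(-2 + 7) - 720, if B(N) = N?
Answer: -3606/5 ≈ -721.20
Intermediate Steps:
(B(2)*(-3))/(-2 + 7) - 720 = (2*(-3))/(-2 + 7) - 720 = -6/5 - 720 = -3606/5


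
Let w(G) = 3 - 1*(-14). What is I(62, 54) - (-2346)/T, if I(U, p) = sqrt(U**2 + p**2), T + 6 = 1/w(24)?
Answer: -39882/101 + 26*sqrt(10) ≈ -312.65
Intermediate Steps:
w(G) = 17 (w(G) = 3 + 14 = 17)
T = -101/17 (T = -6 + 1/17 = -101/17 ≈ -5.9412)
I(62, 54) - (-2346)/T = sqrt(62**2 + 54**2) - (-2346)/(-101/17) = sqrt(3844 + 2916) - (-2346)*(-17)/101 = sqrt(6760) - 1*39882/101 = 26*sqrt(10) - 39882/101 = -39882/101 + 26*sqrt(10)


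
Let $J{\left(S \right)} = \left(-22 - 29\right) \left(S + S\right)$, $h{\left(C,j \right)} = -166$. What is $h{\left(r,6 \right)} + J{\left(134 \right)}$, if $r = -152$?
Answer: $-13834$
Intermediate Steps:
$J{\left(S \right)} = - 102 S$ ($J{\left(S \right)} = - 51 \cdot 2 S = - 102 S$)
$h{\left(r,6 \right)} + J{\left(134 \right)} = -166 - 13668 = -13834$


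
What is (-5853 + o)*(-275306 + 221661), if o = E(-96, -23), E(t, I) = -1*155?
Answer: 322299160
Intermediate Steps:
E(t, I) = -155
o = -155
(-5853 + o)*(-275306 + 221661) = (-5853 - 155)*(-275306 + 221661) = -6008*(-53645) = 322299160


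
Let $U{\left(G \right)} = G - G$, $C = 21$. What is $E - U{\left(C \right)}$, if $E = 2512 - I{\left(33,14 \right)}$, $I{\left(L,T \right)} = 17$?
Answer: $2495$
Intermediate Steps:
$E = 2495$ ($E = 2512 - 17 = 2495$)
$U{\left(G \right)} = 0$
$E - U{\left(C \right)} = 2495 - 0 = 2495 + 0 = 2495$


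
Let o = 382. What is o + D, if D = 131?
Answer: 513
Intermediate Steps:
o + D = 382 + 131 = 513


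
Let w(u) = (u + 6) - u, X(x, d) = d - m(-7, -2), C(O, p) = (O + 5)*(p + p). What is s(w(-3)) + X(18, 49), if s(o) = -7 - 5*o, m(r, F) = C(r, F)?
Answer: 4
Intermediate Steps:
C(O, p) = 2*p*(5 + O) (C(O, p) = (5 + O)*(2*p) = 2*p*(5 + O))
m(r, F) = 2*F*(5 + r)
X(x, d) = -8 + d (X(x, d) = d - 2*(-2)*(5 - 7) = d - 2*(-2)*(-2) = d - 1*8 = d - 8 = -8 + d)
w(u) = 6 (w(u) = (6 + u) - u = 6)
s(w(-3)) + X(18, 49) = (-7 - 5*6) + (-8 + 49) = (-7 - 30) + 41 = -37 + 41 = 4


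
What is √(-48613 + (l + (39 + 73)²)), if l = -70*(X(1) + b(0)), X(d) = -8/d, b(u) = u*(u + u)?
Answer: I*√35509 ≈ 188.44*I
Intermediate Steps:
b(u) = 2*u² (b(u) = u*(2*u) = 2*u²)
l = 560 (l = -70*(-8/1 + 2*0²) = -70*(-8*1 + 2*0) = -70*(-8 + 0) = -70*(-8) = 560)
√(-48613 + (l + (39 + 73)²)) = √(-48613 + (560 + (39 + 73)²)) = √(-48613 + (560 + 112²)) = √(-48613 + (560 + 12544)) = √(-48613 + 13104) = √(-35509) = I*√35509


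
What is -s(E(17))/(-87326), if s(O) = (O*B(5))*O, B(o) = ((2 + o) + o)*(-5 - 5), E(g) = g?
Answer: -17340/43663 ≈ -0.39713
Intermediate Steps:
B(o) = -20 - 20*o (B(o) = (2 + 2*o)*(-10) = -20 - 20*o)
s(O) = -120*O**2 (s(O) = (O*(-20 - 20*5))*O = (O*(-20 - 100))*O = (O*(-120))*O = (-120*O)*O = -120*O**2)
-s(E(17))/(-87326) = -(-120*17**2)/(-87326) = -(-120*289)*(-1)/87326 = -(-34680)*(-1)/87326 = -1*17340/43663 = -17340/43663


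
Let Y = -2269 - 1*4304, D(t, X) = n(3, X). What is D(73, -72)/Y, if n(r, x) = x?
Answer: 24/2191 ≈ 0.010954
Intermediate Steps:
D(t, X) = X
Y = -6573 (Y = -2269 - 4304 = -6573)
D(73, -72)/Y = -72/(-6573) = -72*(-1/6573) = 24/2191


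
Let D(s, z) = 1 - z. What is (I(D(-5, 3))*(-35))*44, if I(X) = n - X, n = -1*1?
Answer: -1540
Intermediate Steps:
n = -1
I(X) = -1 - X
(I(D(-5, 3))*(-35))*44 = ((-1 - (1 - 1*3))*(-35))*44 = ((-1 - (1 - 3))*(-35))*44 = ((-1 - 1*(-2))*(-35))*44 = ((-1 + 2)*(-35))*44 = (1*(-35))*44 = -35*44 = -1540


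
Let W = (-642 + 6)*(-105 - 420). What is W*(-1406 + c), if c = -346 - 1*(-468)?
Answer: -428727600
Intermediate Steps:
c = 122 (c = -346 + 468 = 122)
W = 333900 (W = -636*(-525) = 333900)
W*(-1406 + c) = 333900*(-1406 + 122) = 333900*(-1284) = -428727600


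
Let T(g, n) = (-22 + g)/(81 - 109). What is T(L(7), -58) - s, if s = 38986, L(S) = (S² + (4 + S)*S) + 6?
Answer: -545859/14 ≈ -38990.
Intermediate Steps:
L(S) = 6 + S² + S*(4 + S) (L(S) = (S² + S*(4 + S)) + 6 = 6 + S² + S*(4 + S))
T(g, n) = 11/14 - g/28 (T(g, n) = (-22 + g)/(-28) = (-22 + g)*(-1/28) = 11/14 - g/28)
T(L(7), -58) - s = (11/14 - (6 + 2*7² + 4*7)/28) - 1*38986 = (11/14 - (6 + 2*49 + 28)/28) - 38986 = (11/14 - (6 + 98 + 28)/28) - 38986 = (11/14 - 1/28*132) - 38986 = (11/14 - 33/7) - 38986 = -55/14 - 38986 = -545859/14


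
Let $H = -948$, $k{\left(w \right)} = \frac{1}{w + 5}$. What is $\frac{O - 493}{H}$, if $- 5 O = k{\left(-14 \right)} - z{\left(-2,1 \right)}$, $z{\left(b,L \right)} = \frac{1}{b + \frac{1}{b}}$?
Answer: $\frac{55469}{106650} \approx 0.5201$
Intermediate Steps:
$k{\left(w \right)} = \frac{1}{5 + w}$
$O = - \frac{13}{225}$ ($O = - \frac{\frac{1}{5 - 14} - - \frac{2}{1 + \left(-2\right)^{2}}}{5} = - \frac{\frac{1}{-9} - - \frac{2}{1 + 4}}{5} = - \frac{- \frac{1}{9} - - \frac{2}{5}}{5} = - \frac{- \frac{1}{9} + \frac{2}{5}}{5} = \left(- \frac{1}{5}\right) \frac{13}{45} = - \frac{13}{225} \approx -0.057778$)
$\frac{O - 493}{H} = \frac{- \frac{13}{225} - 493}{-948} = \left(- \frac{110938}{225}\right) \left(- \frac{1}{948}\right) = \frac{55469}{106650}$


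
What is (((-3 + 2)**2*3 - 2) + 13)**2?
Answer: 196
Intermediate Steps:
(((-3 + 2)**2*3 - 2) + 13)**2 = (((-1)**2*3 - 2) + 13)**2 = ((1*3 - 2) + 13)**2 = ((3 - 2) + 13)**2 = (1 + 13)**2 = 14**2 = 196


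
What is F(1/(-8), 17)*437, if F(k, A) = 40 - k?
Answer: 140277/8 ≈ 17535.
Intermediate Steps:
F(1/(-8), 17)*437 = (40 - 1/(-8))*437 = (40 - 1*(-⅛))*437 = (40 + ⅛)*437 = (321/8)*437 = 140277/8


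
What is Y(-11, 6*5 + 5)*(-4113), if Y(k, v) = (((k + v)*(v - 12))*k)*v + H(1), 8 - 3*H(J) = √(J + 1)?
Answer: 874083792 + 1371*√2 ≈ 8.7409e+8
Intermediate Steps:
H(J) = 8/3 - √(1 + J)/3 (H(J) = 8/3 - √(J + 1)/3 = 8/3 - √(1 + J)/3)
Y(k, v) = 8/3 - √2/3 + k*v*(-12 + v)*(k + v) (Y(k, v) = (((k + v)*(v - 12))*k)*v + (8/3 - √(1 + 1)/3) = (((k + v)*(-12 + v))*k)*v + (8/3 - √2/3) = (((-12 + v)*(k + v))*k)*v + (8/3 - √2/3) = (k*(-12 + v)*(k + v))*v + (8/3 - √2/3) = k*v*(-12 + v)*(k + v) + (8/3 - √2/3) = 8/3 - √2/3 + k*v*(-12 + v)*(k + v))
Y(-11, 6*5 + 5)*(-4113) = (8/3 - √2/3 - 11*(6*5 + 5)³ + (-11)²*(6*5 + 5)² - 12*(-11)*(6*5 + 5)² - 12*(6*5 + 5)*(-11)²)*(-4113) = (8/3 - √2/3 - 11*(30 + 5)³ + 121*(30 + 5)² - 12*(-11)*(30 + 5)² - 12*(30 + 5)*121)*(-4113) = (8/3 - √2/3 - 11*35³ + 121*35² - 12*(-11)*35² - 12*35*121)*(-4113) = (8/3 - √2/3 - 11*42875 + 121*1225 - 12*(-11)*1225 - 50820)*(-4113) = (8/3 - √2/3 - 471625 + 148225 + 161700 - 50820)*(-4113) = (-637552/3 - √2/3)*(-4113) = 874083792 + 1371*√2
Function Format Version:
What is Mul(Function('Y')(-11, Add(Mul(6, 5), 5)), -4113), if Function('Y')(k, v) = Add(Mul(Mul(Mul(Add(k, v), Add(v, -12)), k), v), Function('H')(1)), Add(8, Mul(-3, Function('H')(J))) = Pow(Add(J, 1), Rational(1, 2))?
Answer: Add(874083792, Mul(1371, Pow(2, Rational(1, 2)))) ≈ 8.7409e+8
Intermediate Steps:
Function('H')(J) = Add(Rational(8, 3), Mul(Rational(-1, 3), Pow(Add(1, J), Rational(1, 2)))) (Function('H')(J) = Add(Rational(8, 3), Mul(Rational(-1, 3), Pow(Add(J, 1), Rational(1, 2)))) = Add(Rational(8, 3), Mul(Rational(-1, 3), Pow(Add(1, J), Rational(1, 2)))))
Function('Y')(k, v) = Add(Rational(8, 3), Mul(Rational(-1, 3), Pow(2, Rational(1, 2))), Mul(k, v, Add(-12, v), Add(k, v))) (Function('Y')(k, v) = Add(Mul(Mul(Mul(Add(k, v), Add(v, -12)), k), v), Add(Rational(8, 3), Mul(Rational(-1, 3), Pow(Add(1, 1), Rational(1, 2))))) = Add(Mul(Mul(Mul(Add(k, v), Add(-12, v)), k), v), Add(Rational(8, 3), Mul(Rational(-1, 3), Pow(2, Rational(1, 2))))) = Add(Mul(Mul(Mul(Add(-12, v), Add(k, v)), k), v), Add(Rational(8, 3), Mul(Rational(-1, 3), Pow(2, Rational(1, 2))))) = Add(Mul(Mul(k, Add(-12, v), Add(k, v)), v), Add(Rational(8, 3), Mul(Rational(-1, 3), Pow(2, Rational(1, 2))))) = Add(Mul(k, v, Add(-12, v), Add(k, v)), Add(Rational(8, 3), Mul(Rational(-1, 3), Pow(2, Rational(1, 2))))) = Add(Rational(8, 3), Mul(Rational(-1, 3), Pow(2, Rational(1, 2))), Mul(k, v, Add(-12, v), Add(k, v))))
Mul(Function('Y')(-11, Add(Mul(6, 5), 5)), -4113) = Mul(Add(Rational(8, 3), Mul(Rational(-1, 3), Pow(2, Rational(1, 2))), Mul(-11, Pow(Add(Mul(6, 5), 5), 3)), Mul(Pow(-11, 2), Pow(Add(Mul(6, 5), 5), 2)), Mul(-12, -11, Pow(Add(Mul(6, 5), 5), 2)), Mul(-12, Add(Mul(6, 5), 5), Pow(-11, 2))), -4113) = Mul(Add(Rational(8, 3), Mul(Rational(-1, 3), Pow(2, Rational(1, 2))), Mul(-11, Pow(Add(30, 5), 3)), Mul(121, Pow(Add(30, 5), 2)), Mul(-12, -11, Pow(Add(30, 5), 2)), Mul(-12, Add(30, 5), 121)), -4113) = Mul(Add(Rational(8, 3), Mul(Rational(-1, 3), Pow(2, Rational(1, 2))), Mul(-11, Pow(35, 3)), Mul(121, Pow(35, 2)), Mul(-12, -11, Pow(35, 2)), Mul(-12, 35, 121)), -4113) = Mul(Add(Rational(8, 3), Mul(Rational(-1, 3), Pow(2, Rational(1, 2))), Mul(-11, 42875), Mul(121, 1225), Mul(-12, -11, 1225), -50820), -4113) = Mul(Add(Rational(8, 3), Mul(Rational(-1, 3), Pow(2, Rational(1, 2))), -471625, 148225, 161700, -50820), -4113) = Mul(Add(Rational(-637552, 3), Mul(Rational(-1, 3), Pow(2, Rational(1, 2)))), -4113) = Add(874083792, Mul(1371, Pow(2, Rational(1, 2))))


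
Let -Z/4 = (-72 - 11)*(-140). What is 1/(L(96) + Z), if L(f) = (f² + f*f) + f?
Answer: -1/27952 ≈ -3.5776e-5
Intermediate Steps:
L(f) = f + 2*f² (L(f) = (f² + f²) + f = 2*f² + f = f + 2*f²)
Z = -46480 (Z = -4*(-72 - 11)*(-140) = -(-332)*(-140) = -4*11620 = -46480)
1/(L(96) + Z) = 1/(96*(1 + 2*96) - 46480) = 1/(96*(1 + 192) - 46480) = 1/(96*193 - 46480) = 1/(18528 - 46480) = 1/(-27952) = -1/27952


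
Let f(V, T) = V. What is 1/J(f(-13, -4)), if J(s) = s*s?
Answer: 1/169 ≈ 0.0059172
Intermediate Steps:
J(s) = s²
1/J(f(-13, -4)) = 1/((-13)²) = 1/169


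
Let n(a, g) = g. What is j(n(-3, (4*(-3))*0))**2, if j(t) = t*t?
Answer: 0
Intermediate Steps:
j(t) = t**2
j(n(-3, (4*(-3))*0))**2 = (((4*(-3))*0)**2)**2 = ((-12*0)**2)**2 = (0**2)**2 = 0**2 = 0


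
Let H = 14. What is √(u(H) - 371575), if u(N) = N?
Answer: I*√371561 ≈ 609.56*I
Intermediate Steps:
√(u(H) - 371575) = √(14 - 371575) = √(-371561) = I*√371561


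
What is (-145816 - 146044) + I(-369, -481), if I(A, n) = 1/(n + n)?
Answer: -280769321/962 ≈ -2.9186e+5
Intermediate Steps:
I(A, n) = 1/(2*n)
(-145816 - 146044) + I(-369, -481) = (-145816 - 146044) + (½)/(-481) = -291860 + (½)*(-1/481) = -291860 - 1/962 = -280769321/962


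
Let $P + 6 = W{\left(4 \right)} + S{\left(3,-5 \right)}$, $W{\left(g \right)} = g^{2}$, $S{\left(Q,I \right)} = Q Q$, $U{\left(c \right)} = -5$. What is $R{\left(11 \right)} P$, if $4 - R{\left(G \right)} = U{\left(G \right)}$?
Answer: $171$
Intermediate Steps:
$S{\left(Q,I \right)} = Q^{2}$
$R{\left(G \right)} = 9$ ($R{\left(G \right)} = 4 - -5 = 4 + 5 = 9$)
$P = 19$ ($P = -6 + \left(4^{2} + 3^{2}\right) = -6 + \left(16 + 9\right) = -6 + 25 = 19$)
$R{\left(11 \right)} P = 9 \cdot 19 = 171$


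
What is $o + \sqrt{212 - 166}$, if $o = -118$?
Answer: $-118 + \sqrt{46} \approx -111.22$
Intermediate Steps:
$o + \sqrt{212 - 166} = -118 + \sqrt{212 - 166} = -118 + \sqrt{46}$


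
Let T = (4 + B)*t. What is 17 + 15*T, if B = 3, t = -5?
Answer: -508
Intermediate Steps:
T = -35 (T = (4 + 3)*(-5) = 7*(-5) = -35)
17 + 15*T = 17 + 15*(-35) = 17 - 525 = -508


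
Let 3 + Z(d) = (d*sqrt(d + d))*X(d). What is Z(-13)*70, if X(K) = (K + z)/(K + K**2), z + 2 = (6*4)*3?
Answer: -210 - 665*I*sqrt(26)/2 ≈ -210.0 - 1695.4*I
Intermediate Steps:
z = 70 (z = -2 + (6*4)*3 = -2 + 24*3 = -2 + 72 = 70)
X(K) = (70 + K)/(K + K**2) (X(K) = (K + 70)/(K + K**2) = (70 + K)/(K + K**2))
Z(d) = -3 + sqrt(2)*sqrt(d)*(70 + d)/(1 + d) (Z(d) = -3 + (d*sqrt(d + d))*((70 + d)/(d*(1 + d))) = -3 + (d*sqrt(2*d))*((70 + d)/(d*(1 + d))) = -3 + (d*(sqrt(2)*sqrt(d)))*((70 + d)/(d*(1 + d))) = -3 + (sqrt(2)*d**(3/2))*((70 + d)/(d*(1 + d))) = -3 + sqrt(2)*sqrt(d)*(70 + d)/(1 + d))
Z(-13)*70 = ((-3 - 3*(-13) + sqrt(2)*sqrt(-13)*(70 - 13))/(1 - 13))*70 = ((-3 + 39 + sqrt(2)*(I*sqrt(13))*57)/(-12))*70 = -(-3 + 39 + 57*I*sqrt(26))/12*70 = -(36 + 57*I*sqrt(26))/12*70 = (-3 - 19*I*sqrt(26)/4)*70 = -210 - 665*I*sqrt(26)/2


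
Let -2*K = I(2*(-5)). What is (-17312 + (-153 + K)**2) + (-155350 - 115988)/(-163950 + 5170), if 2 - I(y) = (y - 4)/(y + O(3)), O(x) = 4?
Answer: 8642336657/1429020 ≈ 6047.7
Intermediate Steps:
I(y) = 2 - (-4 + y)/(4 + y) (I(y) = 2 - (y - 4)/(y + 4) = 2 - (-4 + y)/(4 + y))
K = 1/6 (K = -(12 + 2*(-5))/(2*(4 + 2*(-5))) = -(12 - 10)/(2*(4 - 10)) = -2/(2*(-6)) = -(-1)*2/12 = -1/2*(-1/3) = 1/6 ≈ 0.16667)
(-17312 + (-153 + K)**2) + (-155350 - 115988)/(-163950 + 5170) = (-17312 + (-153 + 1/6)**2) + (-155350 - 115988)/(-163950 + 5170) = (-17312 + (-917/6)**2) - 271338/(-158780) = (-17312 + 840889/36) - 271338*(-1/158780) = 217657/36 + 135669/79390 = 8642336657/1429020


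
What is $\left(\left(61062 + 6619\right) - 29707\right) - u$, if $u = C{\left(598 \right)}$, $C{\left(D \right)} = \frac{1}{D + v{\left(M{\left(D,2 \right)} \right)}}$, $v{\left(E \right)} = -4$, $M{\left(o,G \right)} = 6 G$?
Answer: $\frac{22556555}{594} \approx 37974.0$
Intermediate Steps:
$C{\left(D \right)} = \frac{1}{-4 + D}$ ($C{\left(D \right)} = \frac{1}{D - 4} = \frac{1}{-4 + D}$)
$u = \frac{1}{594}$ ($u = \frac{1}{-4 + 598} = \frac{1}{594} \approx 0.0016835$)
$\left(\left(61062 + 6619\right) - 29707\right) - u = \left(\left(61062 + 6619\right) - 29707\right) - \frac{1}{594} = \left(67681 - 29707\right) - \frac{1}{594} = 37974 - \frac{1}{594} = \frac{22556555}{594}$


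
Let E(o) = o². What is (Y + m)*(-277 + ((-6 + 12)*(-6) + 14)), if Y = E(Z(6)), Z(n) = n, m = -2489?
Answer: 733447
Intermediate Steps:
Y = 36 (Y = 6² = 36)
(Y + m)*(-277 + ((-6 + 12)*(-6) + 14)) = (36 - 2489)*(-277 + ((-6 + 12)*(-6) + 14)) = -2453*(-277 + (6*(-6) + 14)) = -2453*(-277 + (-36 + 14)) = -2453*(-277 - 22) = -2453*(-299) = 733447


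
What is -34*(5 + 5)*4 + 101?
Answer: -1259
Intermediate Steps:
-34*(5 + 5)*4 + 101 = -340*4 + 101 = -34*40 + 101 = -1360 + 101 = -1259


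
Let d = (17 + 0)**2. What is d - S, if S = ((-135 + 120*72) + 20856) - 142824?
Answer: 113752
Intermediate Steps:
S = -113463 (S = ((-135 + 8640) + 20856) - 142824 = (8505 + 20856) - 142824 = 29361 - 142824 = -113463)
d = 289 (d = 17**2 = 289)
d - S = 289 - 1*(-113463) = 289 + 113463 = 113752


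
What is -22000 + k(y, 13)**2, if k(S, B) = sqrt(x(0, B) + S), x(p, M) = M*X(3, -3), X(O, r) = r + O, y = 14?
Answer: -21986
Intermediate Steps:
X(O, r) = O + r
x(p, M) = 0 (x(p, M) = M*(3 - 3) = M*0 = 0)
k(S, B) = sqrt(S) (k(S, B) = sqrt(0 + S) = sqrt(S))
-22000 + k(y, 13)**2 = -22000 + (sqrt(14))**2 = -22000 + 14 = -21986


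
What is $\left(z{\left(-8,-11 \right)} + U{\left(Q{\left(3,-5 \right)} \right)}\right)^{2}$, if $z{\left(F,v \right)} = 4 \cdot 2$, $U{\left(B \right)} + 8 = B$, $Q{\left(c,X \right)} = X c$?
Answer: $225$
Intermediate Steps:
$U{\left(B \right)} = -8 + B$
$z{\left(F,v \right)} = 8$
$\left(z{\left(-8,-11 \right)} + U{\left(Q{\left(3,-5 \right)} \right)}\right)^{2} = \left(8 - 23\right)^{2} = \left(-15\right)^{2} = 225$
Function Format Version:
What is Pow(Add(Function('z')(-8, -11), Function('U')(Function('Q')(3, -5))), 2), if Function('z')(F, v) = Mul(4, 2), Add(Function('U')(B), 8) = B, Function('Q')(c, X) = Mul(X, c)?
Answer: 225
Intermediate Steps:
Function('U')(B) = Add(-8, B)
Function('z')(F, v) = 8
Pow(Add(Function('z')(-8, -11), Function('U')(Function('Q')(3, -5))), 2) = Pow(Add(8, Add(-8, Mul(-5, 3))), 2) = Pow(Add(8, Add(-8, -15)), 2) = Pow(Add(8, -23), 2) = Pow(-15, 2) = 225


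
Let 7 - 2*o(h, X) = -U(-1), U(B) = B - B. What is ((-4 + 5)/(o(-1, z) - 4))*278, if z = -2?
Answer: -556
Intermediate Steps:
U(B) = 0
o(h, X) = 7/2 (o(h, X) = 7/2 - (-1)*0/2 = 7/2 - ½*0 = 7/2 + 0 = 7/2)
((-4 + 5)/(o(-1, z) - 4))*278 = ((-4 + 5)/(7/2 - 4))*278 = (1/(-½))*278 = (1*(-2))*278 = -2*278 = -556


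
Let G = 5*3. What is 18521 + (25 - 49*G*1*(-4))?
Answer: 21486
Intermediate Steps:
G = 15
18521 + (25 - 49*G*1*(-4)) = 18521 + (25 - 49*15*1*(-4)) = 18521 + (25 - 735*(-4)) = 18521 + (25 - 49*(-60)) = 18521 + (25 + 2940) = 18521 + 2965 = 21486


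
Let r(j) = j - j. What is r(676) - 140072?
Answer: -140072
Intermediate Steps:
r(j) = 0
r(676) - 140072 = 0 - 140072 = -140072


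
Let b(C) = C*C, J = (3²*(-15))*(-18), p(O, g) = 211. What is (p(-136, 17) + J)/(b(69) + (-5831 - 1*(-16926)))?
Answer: 2641/15856 ≈ 0.16656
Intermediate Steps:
J = 2430 (J = (9*(-15))*(-18) = -135*(-18) = 2430)
b(C) = C²
(p(-136, 17) + J)/(b(69) + (-5831 - 1*(-16926))) = (211 + 2430)/(69² + (-5831 - 1*(-16926))) = 2641/(4761 + (-5831 + 16926)) = 2641/(4761 + 11095) = 2641/15856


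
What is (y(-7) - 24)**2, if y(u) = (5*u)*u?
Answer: 48841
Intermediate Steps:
y(u) = 5*u**2
(y(-7) - 24)**2 = (5*(-7)**2 - 24)**2 = (5*49 - 24)**2 = (245 - 24)**2 = 221**2 = 48841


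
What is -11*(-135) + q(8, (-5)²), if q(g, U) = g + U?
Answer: 1518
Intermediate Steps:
q(g, U) = U + g
-11*(-135) + q(8, (-5)²) = -11*(-135) + ((-5)² + 8) = 1485 + (25 + 8) = 1485 + 33 = 1518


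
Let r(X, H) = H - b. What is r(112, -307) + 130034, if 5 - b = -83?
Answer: 129639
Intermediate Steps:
b = 88 (b = 5 - 1*(-83) = 5 + 83 = 88)
r(X, H) = -88 + H (r(X, H) = H - 1*88 = H - 88 = -88 + H)
r(112, -307) + 130034 = (-88 - 307) + 130034 = -395 + 130034 = 129639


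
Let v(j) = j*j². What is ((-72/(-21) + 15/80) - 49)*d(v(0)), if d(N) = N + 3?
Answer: -15249/112 ≈ -136.15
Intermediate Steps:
v(j) = j³
d(N) = 3 + N
((-72/(-21) + 15/80) - 49)*d(v(0)) = ((-72/(-21) + 15/80) - 49)*(3 + 0³) = ((-72*(-1/21) + 15*(1/80)) - 49)*(3 + 0) = ((24/7 + 3/16) - 49)*3 = (405/112 - 49)*3 = -5083/112*3 = -15249/112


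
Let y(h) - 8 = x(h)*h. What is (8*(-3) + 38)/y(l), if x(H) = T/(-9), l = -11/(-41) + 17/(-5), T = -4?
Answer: 4305/2032 ≈ 2.1186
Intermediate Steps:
l = -642/205 (l = -11*(-1/41) + 17*(-⅕) = 11/41 - 17/5 = -642/205 ≈ -3.1317)
x(H) = 4/9 (x(H) = -4/(-9) = -4*(-⅑) = 4/9)
y(h) = 8 + 4*h/9
(8*(-3) + 38)/y(l) = (8*(-3) + 38)/(8 + (4/9)*(-642/205)) = (-24 + 38)/(8 - 856/615) = 14/(4064/615) = 14*(615/4064) = 4305/2032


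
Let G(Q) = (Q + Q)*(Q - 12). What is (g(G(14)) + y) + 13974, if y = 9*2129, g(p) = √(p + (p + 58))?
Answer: 33135 + √170 ≈ 33148.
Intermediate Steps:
G(Q) = 2*Q*(-12 + Q) (G(Q) = (2*Q)*(-12 + Q) = 2*Q*(-12 + Q))
g(p) = √(58 + 2*p) (g(p) = √(p + (58 + p)) = √(58 + 2*p))
y = 19161
(g(G(14)) + y) + 13974 = (√(58 + 2*(2*14*(-12 + 14))) + 19161) + 13974 = (√(58 + 2*(2*14*2)) + 19161) + 13974 = (√(58 + 2*56) + 19161) + 13974 = (√(58 + 112) + 19161) + 13974 = (√170 + 19161) + 13974 = (19161 + √170) + 13974 = 33135 + √170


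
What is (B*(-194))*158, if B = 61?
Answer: -1869772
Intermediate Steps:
(B*(-194))*158 = (61*(-194))*158 = -11834*158 = -1869772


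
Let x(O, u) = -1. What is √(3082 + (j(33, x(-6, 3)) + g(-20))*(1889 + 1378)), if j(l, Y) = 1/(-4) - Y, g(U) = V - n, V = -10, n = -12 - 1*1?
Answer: √61333/2 ≈ 123.83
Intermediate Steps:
n = -13 (n = -12 - 1 = -13)
g(U) = 3 (g(U) = -10 - 1*(-13) = -10 + 13 = 3)
j(l, Y) = -¼ - Y
√(3082 + (j(33, x(-6, 3)) + g(-20))*(1889 + 1378)) = √(3082 + ((-¼ - 1*(-1)) + 3)*(1889 + 1378)) = √(3082 + ((-¼ + 1) + 3)*3267) = √(3082 + (¾ + 3)*3267) = √(3082 + (15/4)*3267) = √(3082 + 49005/4) = √(61333/4) = √61333/2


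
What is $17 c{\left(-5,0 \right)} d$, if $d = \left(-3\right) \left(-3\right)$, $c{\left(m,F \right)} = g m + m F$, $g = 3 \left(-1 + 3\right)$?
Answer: $-4590$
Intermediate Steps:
$g = 6$ ($g = 3 \cdot 2 = 6$)
$c{\left(m,F \right)} = 6 m + F m$ ($c{\left(m,F \right)} = 6 m + m F = 6 m + F m$)
$d = 9$
$17 c{\left(-5,0 \right)} d = 17 \left(- 5 \left(6 + 0\right)\right) 9 = 17 \left(\left(-5\right) 6\right) 9 = 17 \left(-30\right) 9 = \left(-510\right) 9 = -4590$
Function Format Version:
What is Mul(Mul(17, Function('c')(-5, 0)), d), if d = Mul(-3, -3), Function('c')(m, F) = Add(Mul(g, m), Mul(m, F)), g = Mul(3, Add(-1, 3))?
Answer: -4590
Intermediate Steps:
g = 6 (g = Mul(3, 2) = 6)
Function('c')(m, F) = Add(Mul(6, m), Mul(F, m)) (Function('c')(m, F) = Add(Mul(6, m), Mul(m, F)) = Add(Mul(6, m), Mul(F, m)))
d = 9
Mul(Mul(17, Function('c')(-5, 0)), d) = Mul(Mul(17, Mul(-5, Add(6, 0))), 9) = Mul(Mul(17, Mul(-5, 6)), 9) = Mul(Mul(17, -30), 9) = Mul(-510, 9) = -4590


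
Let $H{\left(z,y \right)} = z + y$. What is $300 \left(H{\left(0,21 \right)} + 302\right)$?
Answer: $96900$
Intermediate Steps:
$H{\left(z,y \right)} = y + z$
$300 \left(H{\left(0,21 \right)} + 302\right) = 300 \left(\left(21 + 0\right) + 302\right) = 300 \left(21 + 302\right) = 300 \cdot 323 = 96900$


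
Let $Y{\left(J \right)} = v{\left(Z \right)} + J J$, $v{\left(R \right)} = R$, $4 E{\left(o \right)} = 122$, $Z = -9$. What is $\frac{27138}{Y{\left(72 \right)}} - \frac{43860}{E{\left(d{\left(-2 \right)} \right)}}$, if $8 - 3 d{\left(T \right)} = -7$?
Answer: $- \frac{150765194}{105225} \approx -1432.8$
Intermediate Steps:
$d{\left(T \right)} = 5$ ($d{\left(T \right)} = \frac{8}{3} - - \frac{7}{3} = \frac{8}{3} + \frac{7}{3} = 5$)
$E{\left(o \right)} = \frac{61}{2}$ ($E{\left(o \right)} = \frac{1}{4} \cdot 122 = \frac{61}{2}$)
$Y{\left(J \right)} = -9 + J^{2}$ ($Y{\left(J \right)} = -9 + J J = -9 + J^{2}$)
$\frac{27138}{Y{\left(72 \right)}} - \frac{43860}{E{\left(d{\left(-2 \right)} \right)}} = \frac{27138}{-9 + 72^{2}} - \frac{43860}{\frac{61}{2}} = \frac{27138}{-9 + 5184} - \frac{87720}{61} = \frac{27138}{5175} - \frac{87720}{61} = 27138 \cdot \frac{1}{5175} - \frac{87720}{61} = \frac{9046}{1725} - \frac{87720}{61} = - \frac{150765194}{105225}$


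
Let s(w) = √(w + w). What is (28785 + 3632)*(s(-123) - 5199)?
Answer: -168535983 + 32417*I*√246 ≈ -1.6854e+8 + 5.0844e+5*I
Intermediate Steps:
s(w) = √2*√w (s(w) = √(2*w) = √2*√w)
(28785 + 3632)*(s(-123) - 5199) = (28785 + 3632)*(√2*√(-123) - 5199) = 32417*(√2*(I*√123) - 5199) = 32417*(I*√246 - 5199) = 32417*(-5199 + I*√246) = -168535983 + 32417*I*√246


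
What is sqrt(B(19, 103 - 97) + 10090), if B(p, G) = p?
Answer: sqrt(10109) ≈ 100.54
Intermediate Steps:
sqrt(B(19, 103 - 97) + 10090) = sqrt(19 + 10090) = sqrt(10109)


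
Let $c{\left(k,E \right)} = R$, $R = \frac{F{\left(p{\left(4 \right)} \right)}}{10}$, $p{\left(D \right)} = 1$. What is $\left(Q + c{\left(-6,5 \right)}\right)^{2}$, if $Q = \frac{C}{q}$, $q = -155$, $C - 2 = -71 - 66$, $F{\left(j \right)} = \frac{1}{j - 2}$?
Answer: $\frac{57121}{96100} \approx 0.59439$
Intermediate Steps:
$F{\left(j \right)} = \frac{1}{-2 + j}$
$C = -135$ ($C = 2 - 137 = -135$)
$R = - \frac{1}{10}$ ($R = \frac{1}{\left(-2 + 1\right) 10} = \frac{1}{-1} \cdot \frac{1}{10} = \left(-1\right) \frac{1}{10} = - \frac{1}{10} \approx -0.1$)
$c{\left(k,E \right)} = - \frac{1}{10}$
$Q = \frac{27}{31}$ ($Q = - \frac{135}{-155} = \left(-135\right) \left(- \frac{1}{155}\right) = \frac{27}{31} \approx 0.87097$)
$\left(Q + c{\left(-6,5 \right)}\right)^{2} = \left(\frac{27}{31} - \frac{1}{10}\right)^{2} = \left(\frac{239}{310}\right)^{2} = \frac{57121}{96100}$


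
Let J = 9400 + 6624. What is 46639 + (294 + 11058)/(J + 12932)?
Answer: 112540853/2413 ≈ 46639.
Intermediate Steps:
J = 16024
46639 + (294 + 11058)/(J + 12932) = 46639 + (294 + 11058)/(16024 + 12932) = 46639 + 11352/28956 = 46639 + 11352*(1/28956) = 46639 + 946/2413 = 112540853/2413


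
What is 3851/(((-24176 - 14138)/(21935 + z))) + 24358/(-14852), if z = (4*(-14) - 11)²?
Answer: -378063826615/142259882 ≈ -2657.6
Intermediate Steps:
z = 4489 (z = (-56 - 11)² = (-67)² = 4489)
3851/(((-24176 - 14138)/(21935 + z))) + 24358/(-14852) = 3851/(((-24176 - 14138)/(21935 + 4489))) + 24358/(-14852) = 3851/((-38314/26424)) + 24358*(-1/14852) = 3851/((-38314*1/26424)) - 12179/7426 = 3851/(-19157/13212) - 12179/7426 = 3851*(-13212/19157) - 12179/7426 = -50879412/19157 - 12179/7426 = -378063826615/142259882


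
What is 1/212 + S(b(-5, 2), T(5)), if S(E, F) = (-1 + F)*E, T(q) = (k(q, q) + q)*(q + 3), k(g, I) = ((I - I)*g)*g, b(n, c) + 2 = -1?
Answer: -24803/212 ≈ -117.00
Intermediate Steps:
b(n, c) = -3 (b(n, c) = -2 - 1 = -3)
k(g, I) = 0 (k(g, I) = (0*g)*g = 0*g = 0)
T(q) = q*(3 + q) (T(q) = (0 + q)*(q + 3) = q*(3 + q))
S(E, F) = E*(-1 + F)
1/212 + S(b(-5, 2), T(5)) = 1/212 - 3*(-1 + 5*(3 + 5)) = 1/212 - 3*(-1 + 5*8) = 1/212 - 3*(-1 + 40) = 1/212 - 3*39 = 1/212 - 117 = -24803/212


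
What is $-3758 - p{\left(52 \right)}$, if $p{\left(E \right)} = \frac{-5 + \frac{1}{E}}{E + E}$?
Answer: $- \frac{20323005}{5408} \approx -3758.0$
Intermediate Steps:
$p{\left(E \right)} = \frac{-5 + \frac{1}{E}}{2 E}$
$-3758 - p{\left(52 \right)} = -3758 - \frac{1 - 260}{2 \cdot 2704} = -3758 - \frac{1}{2} \cdot \frac{1}{2704} \left(1 - 260\right) = -3758 - \frac{1}{2} \cdot \frac{1}{2704} \left(-259\right) = -3758 - - \frac{259}{5408} = -3758 + \frac{259}{5408} = - \frac{20323005}{5408}$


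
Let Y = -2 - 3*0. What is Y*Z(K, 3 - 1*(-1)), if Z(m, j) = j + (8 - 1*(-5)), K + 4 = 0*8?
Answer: -34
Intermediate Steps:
K = -4 (K = -4 + 0*8 = -4 + 0 = -4)
Y = -2 (Y = -2 + 0 = -2)
Z(m, j) = 13 + j (Z(m, j) = j + (8 + 5) = j + 13 = 13 + j)
Y*Z(K, 3 - 1*(-1)) = -2*(13 + (3 - 1*(-1))) = -2*(13 + (3 + 1)) = -2*(13 + 4) = -2*17 = -34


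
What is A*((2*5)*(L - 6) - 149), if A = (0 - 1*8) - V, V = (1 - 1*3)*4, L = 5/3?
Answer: 0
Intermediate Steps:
L = 5/3 (L = 5*(⅓) = 5/3 ≈ 1.6667)
V = -8 (V = (1 - 3)*4 = -2*4 = -8)
A = 0 (A = (0 - 1*8) - 1*(-8) = (0 - 8) + 8 = -8 + 8 = 0)
A*((2*5)*(L - 6) - 149) = 0*((2*5)*(5/3 - 6) - 149) = 0*(10*(-13/3) - 149) = 0*(-130/3 - 149) = 0*(-577/3) = 0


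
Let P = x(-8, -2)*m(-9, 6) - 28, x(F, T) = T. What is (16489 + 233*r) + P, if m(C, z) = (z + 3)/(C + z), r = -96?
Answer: -5901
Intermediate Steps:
m(C, z) = (3 + z)/(C + z)
P = -22 (P = -2*(3 + 6)/(-9 + 6) - 28 = -2*9/(-3) - 28 = -(-2)*9/3 - 28 = -2*(-3) - 28 = 6 - 28 = -22)
(16489 + 233*r) + P = (16489 + 233*(-96)) - 22 = (16489 - 22368) - 22 = -5879 - 22 = -5901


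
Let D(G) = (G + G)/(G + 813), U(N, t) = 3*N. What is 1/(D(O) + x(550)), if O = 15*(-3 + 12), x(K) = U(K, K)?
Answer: 158/260745 ≈ 0.00060596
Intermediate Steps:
x(K) = 3*K
O = 135 (O = 15*9 = 135)
D(G) = 2*G/(813 + G) (D(G) = (2*G)/(813 + G) = 2*G/(813 + G))
1/(D(O) + x(550)) = 1/(2*135/(813 + 135) + 3*550) = 1/(2*135/948 + 1650) = 1/(2*135*(1/948) + 1650) = 1/(45/158 + 1650) = 1/(260745/158) = 158/260745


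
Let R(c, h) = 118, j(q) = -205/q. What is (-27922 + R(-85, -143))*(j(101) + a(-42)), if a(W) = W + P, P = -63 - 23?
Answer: 365149932/101 ≈ 3.6153e+6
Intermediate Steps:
P = -86
a(W) = -86 + W (a(W) = W - 86 = -86 + W)
(-27922 + R(-85, -143))*(j(101) + a(-42)) = (-27922 + 118)*(-205/101 + (-86 - 42)) = -27804*(-205*1/101 - 128) = -27804*(-205/101 - 128) = -27804*(-13133/101) = 365149932/101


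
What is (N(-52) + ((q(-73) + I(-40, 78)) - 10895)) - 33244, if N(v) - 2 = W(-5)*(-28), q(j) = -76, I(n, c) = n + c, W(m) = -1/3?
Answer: -132497/3 ≈ -44166.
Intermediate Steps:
W(m) = -⅓ (W(m) = -1*⅓ = -⅓)
I(n, c) = c + n
N(v) = 34/3 (N(v) = 2 - ⅓*(-28) = 2 + 28/3 = 34/3)
(N(-52) + ((q(-73) + I(-40, 78)) - 10895)) - 33244 = (34/3 + ((-76 + (78 - 40)) - 10895)) - 33244 = (34/3 + ((-76 + 38) - 10895)) - 33244 = (34/3 + (-38 - 10895)) - 33244 = (34/3 - 10933) - 33244 = -32765/3 - 33244 = -132497/3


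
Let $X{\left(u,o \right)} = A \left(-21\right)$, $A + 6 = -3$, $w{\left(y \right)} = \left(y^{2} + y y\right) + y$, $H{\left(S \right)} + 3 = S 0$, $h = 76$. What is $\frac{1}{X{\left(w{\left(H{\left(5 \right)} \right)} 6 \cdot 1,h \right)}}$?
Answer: $\frac{1}{189} \approx 0.005291$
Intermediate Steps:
$H{\left(S \right)} = -3$ ($H{\left(S \right)} = -3 + S 0 = -3 + 0 = -3$)
$w{\left(y \right)} = y + 2 y^{2}$ ($w{\left(y \right)} = \left(y^{2} + y^{2}\right) + y = 2 y^{2} + y = y + 2 y^{2}$)
$A = -9$ ($A = -6 - 3 = -9$)
$X{\left(u,o \right)} = 189$ ($X{\left(u,o \right)} = \left(-9\right) \left(-21\right) = 189$)
$\frac{1}{X{\left(w{\left(H{\left(5 \right)} \right)} 6 \cdot 1,h \right)}} = \frac{1}{189}$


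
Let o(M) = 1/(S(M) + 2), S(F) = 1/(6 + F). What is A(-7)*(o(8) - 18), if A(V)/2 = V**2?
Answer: -49784/29 ≈ -1716.7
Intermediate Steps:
A(V) = 2*V**2
o(M) = 1/(2 + 1/(6 + M)) (o(M) = 1/(1/(6 + M) + 2) = 1/(2 + 1/(6 + M)))
A(-7)*(o(8) - 18) = (2*(-7)**2)*((6 + 8)/(13 + 2*8) - 18) = (2*49)*(14/(13 + 16) - 18) = 98*(14/29 - 18) = 98*(-508/29) = -49784/29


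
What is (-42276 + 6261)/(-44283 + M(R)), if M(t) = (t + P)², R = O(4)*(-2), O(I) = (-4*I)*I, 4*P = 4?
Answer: 12005/9214 ≈ 1.3029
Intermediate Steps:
P = 1 (P = (¼)*4 = 1)
O(I) = -4*I²
R = 128 (R = -4*4²*(-2) = -4*16*(-2) = -64*(-2) = 128)
M(t) = (1 + t)² (M(t) = (t + 1)² = (1 + t)²)
(-42276 + 6261)/(-44283 + M(R)) = (-42276 + 6261)/(-44283 + (1 + 128)²) = -36015/(-44283 + 129²) = -36015/(-44283 + 16641) = -36015/(-27642) = -36015*(-1/27642) = 12005/9214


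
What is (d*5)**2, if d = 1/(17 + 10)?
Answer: 25/729 ≈ 0.034294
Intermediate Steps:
d = 1/27 ≈ 0.037037
(d*5)**2 = ((1/27)*5)**2 = (5/27)**2 = 25/729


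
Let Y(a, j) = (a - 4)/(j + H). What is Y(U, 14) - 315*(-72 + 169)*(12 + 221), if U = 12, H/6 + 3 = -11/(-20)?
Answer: -49835285/7 ≈ -7.1193e+6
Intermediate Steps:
H = -147/10 (H = -18 + 6*(-11/(-20)) = -18 + 6*(-11*(-1/20)) = -18 + 6*(11/20) = -18 + 33/10 = -147/10 ≈ -14.700)
Y(a, j) = (-4 + a)/(-147/10 + j) (Y(a, j) = (a - 4)/(j - 147/10) = (-4 + a)/(-147/10 + j))
Y(U, 14) - 315*(-72 + 169)*(12 + 221) = 10*(-4 + 12)/(-147 + 10*14) - 315*(-72 + 169)*(12 + 221) = 10*8/(-147 + 140) - 30555*233 = 10*8/(-7) - 315*22601 = 10*(-⅐)*8 - 7119315 = -80/7 - 7119315 = -49835285/7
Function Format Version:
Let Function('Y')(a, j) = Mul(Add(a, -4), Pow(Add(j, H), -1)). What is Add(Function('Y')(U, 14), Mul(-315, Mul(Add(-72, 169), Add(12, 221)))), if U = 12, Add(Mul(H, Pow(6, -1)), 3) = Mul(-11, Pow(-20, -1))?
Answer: Rational(-49835285, 7) ≈ -7.1193e+6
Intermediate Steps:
H = Rational(-147, 10) (H = Add(-18, Mul(6, Mul(-11, Pow(-20, -1)))) = Add(-18, Mul(6, Mul(-11, Rational(-1, 20)))) = Add(-18, Mul(6, Rational(11, 20))) = Add(-18, Rational(33, 10)) = Rational(-147, 10) ≈ -14.700)
Function('Y')(a, j) = Mul(Pow(Add(Rational(-147, 10), j), -1), Add(-4, a)) (Function('Y')(a, j) = Mul(Add(a, -4), Pow(Add(j, Rational(-147, 10)), -1)) = Mul(Add(-4, a), Pow(Add(Rational(-147, 10), j), -1)) = Mul(Pow(Add(Rational(-147, 10), j), -1), Add(-4, a)))
Add(Function('Y')(U, 14), Mul(-315, Mul(Add(-72, 169), Add(12, 221)))) = Add(Mul(10, Pow(Add(-147, Mul(10, 14)), -1), Add(-4, 12)), Mul(-315, Mul(Add(-72, 169), Add(12, 221)))) = Add(Mul(10, Pow(Add(-147, 140), -1), 8), Mul(-315, Mul(97, 233))) = Add(Mul(10, Pow(-7, -1), 8), Mul(-315, 22601)) = Add(Mul(10, Rational(-1, 7), 8), -7119315) = Add(Rational(-80, 7), -7119315) = Rational(-49835285, 7)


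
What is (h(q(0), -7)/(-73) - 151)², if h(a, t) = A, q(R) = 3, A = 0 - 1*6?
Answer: 121374289/5329 ≈ 22776.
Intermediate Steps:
A = -6 (A = 0 - 6 = -6)
h(a, t) = -6
(h(q(0), -7)/(-73) - 151)² = (-6/(-73) - 151)² = (-6*(-1/73) - 151)² = (6/73 - 151)² = (-11017/73)² = 121374289/5329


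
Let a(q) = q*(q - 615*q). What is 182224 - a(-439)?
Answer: 118512918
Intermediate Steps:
a(q) = -614*q² (a(q) = q*(-614*q) = -614*q²)
182224 - a(-439) = 182224 - (-614)*(-439)² = 182224 - (-614)*192721 = 182224 - 1*(-118330694) = 182224 + 118330694 = 118512918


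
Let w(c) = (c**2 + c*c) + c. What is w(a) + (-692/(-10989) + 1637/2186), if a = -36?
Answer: 61419616129/24021954 ≈ 2556.8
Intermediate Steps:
w(c) = c + 2*c**2 (w(c) = (c**2 + c**2) + c = 2*c**2 + c = c + 2*c**2)
w(a) + (-692/(-10989) + 1637/2186) = -36*(1 + 2*(-36)) + (-692/(-10989) + 1637/2186) = -36*(1 - 72) + (-692*(-1/10989) + 1637*(1/2186)) = -36*(-71) + (692/10989 + 1637/2186) = 2556 + 19501705/24021954 = 61419616129/24021954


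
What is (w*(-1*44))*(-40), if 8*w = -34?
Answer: -7480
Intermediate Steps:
w = -17/4 (w = (1/8)*(-34) = -17/4 ≈ -4.2500)
(w*(-1*44))*(-40) = -(-17)*44/4*(-40) = -17/4*(-44)*(-40) = 187*(-40) = -7480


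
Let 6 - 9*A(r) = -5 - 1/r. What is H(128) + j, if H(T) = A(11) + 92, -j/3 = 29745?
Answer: -8825035/99 ≈ -89142.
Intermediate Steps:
A(r) = 11/9 + 1/(9*r) (A(r) = ⅔ - (-5 - 1/r)/9 = ⅔ + (5/9 + 1/(9*r)) = 11/9 + 1/(9*r))
j = -89235 (j = -3*29745 = -89235)
H(T) = 9230/99 (H(T) = (⅑)*(1 + 11*11)/11 + 92 = (⅑)*(1/11)*(1 + 121) + 92 = (⅑)*(1/11)*122 + 92 = 122/99 + 92 = 9230/99)
H(128) + j = 9230/99 - 89235 = -8825035/99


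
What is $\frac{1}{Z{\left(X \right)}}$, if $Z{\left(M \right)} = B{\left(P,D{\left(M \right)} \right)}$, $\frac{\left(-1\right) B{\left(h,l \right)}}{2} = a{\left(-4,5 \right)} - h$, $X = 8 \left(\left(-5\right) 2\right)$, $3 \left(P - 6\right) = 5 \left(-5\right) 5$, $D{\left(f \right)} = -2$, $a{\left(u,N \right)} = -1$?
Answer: $- \frac{3}{208} \approx -0.014423$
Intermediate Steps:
$P = - \frac{107}{3}$ ($P = 6 + \frac{5 \left(-5\right) 5}{3} = 6 + \frac{\left(-25\right) 5}{3} = 6 + \frac{1}{3} \left(-125\right) = 6 - \frac{125}{3} = - \frac{107}{3} \approx -35.667$)
$X = -80$ ($X = 8 \left(-10\right) = -80$)
$B{\left(h,l \right)} = 2 + 2 h$ ($B{\left(h,l \right)} = - 2 \left(-1 - h\right) = 2 + 2 h$)
$Z{\left(M \right)} = - \frac{208}{3}$ ($Z{\left(M \right)} = 2 + 2 \left(- \frac{107}{3}\right) = 2 - \frac{214}{3} = - \frac{208}{3}$)
$\frac{1}{Z{\left(X \right)}} = \frac{1}{- \frac{208}{3}} = - \frac{3}{208}$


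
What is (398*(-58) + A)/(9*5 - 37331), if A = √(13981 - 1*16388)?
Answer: 11542/18643 - I*√2407/37286 ≈ 0.61911 - 0.0013158*I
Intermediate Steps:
A = I*√2407 (A = √(13981 - 16388) = √(-2407) = I*√2407 ≈ 49.061*I)
(398*(-58) + A)/(9*5 - 37331) = (398*(-58) + I*√2407)/(9*5 - 37331) = (-23084 + I*√2407)/(45 - 37331) = (-23084 + I*√2407)/(-37286) = (-23084 + I*√2407)*(-1/37286) = 11542/18643 - I*√2407/37286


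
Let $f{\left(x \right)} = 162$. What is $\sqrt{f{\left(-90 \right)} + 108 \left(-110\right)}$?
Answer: $3 i \sqrt{1302} \approx 108.25 i$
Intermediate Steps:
$\sqrt{f{\left(-90 \right)} + 108 \left(-110\right)} = \sqrt{162 + 108 \left(-110\right)} = \sqrt{162 - 11880} = \sqrt{-11718} = 3 i \sqrt{1302}$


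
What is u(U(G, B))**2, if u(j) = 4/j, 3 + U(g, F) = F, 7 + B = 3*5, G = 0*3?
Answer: 16/25 ≈ 0.64000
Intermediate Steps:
G = 0
B = 8 (B = -7 + 3*5 = -7 + 15 = 8)
U(g, F) = -3 + F
u(U(G, B))**2 = (4/(-3 + 8))**2 = (4/5)**2 = 16/25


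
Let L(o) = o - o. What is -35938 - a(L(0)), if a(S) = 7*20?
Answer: -36078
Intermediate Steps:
L(o) = 0
a(S) = 140
-35938 - a(L(0)) = -35938 - 1*140 = -35938 - 140 = -36078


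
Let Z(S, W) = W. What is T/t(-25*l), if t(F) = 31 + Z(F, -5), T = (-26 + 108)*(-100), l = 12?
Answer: -4100/13 ≈ -315.38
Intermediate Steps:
T = -8200 (T = 82*(-100) = -8200)
t(F) = 26 (t(F) = 31 - 5 = 26)
T/t(-25*l) = -8200/26 = -8200*1/26 = -4100/13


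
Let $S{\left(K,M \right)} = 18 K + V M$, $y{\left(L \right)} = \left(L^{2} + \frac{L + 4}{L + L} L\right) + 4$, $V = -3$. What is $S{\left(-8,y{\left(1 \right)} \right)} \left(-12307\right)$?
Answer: $\frac{4098231}{2} \approx 2.0491 \cdot 10^{6}$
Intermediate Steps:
$y{\left(L \right)} = 6 + L^{2} + \frac{L}{2}$ ($y{\left(L \right)} = \left(L^{2} + \frac{4 + L}{2 L} L\right) + 4 = \left(L^{2} + \left(2 + \frac{L}{2}\right)\right) + 4 = \left(2 + L^{2} + \frac{L}{2}\right) + 4 = 6 + L^{2} + \frac{L}{2}$)
$S{\left(K,M \right)} = - 3 M + 18 K$ ($S{\left(K,M \right)} = 18 K - 3 M = - 3 M + 18 K$)
$S{\left(-8,y{\left(1 \right)} \right)} \left(-12307\right) = \left(- 3 \left(6 + 1^{2} + \frac{1}{2} \cdot 1\right) + 18 \left(-8\right)\right) \left(-12307\right) = \left(- 3 \left(6 + 1 + \frac{1}{2}\right) - 144\right) \left(-12307\right) = \left(\left(-3\right) \frac{15}{2} - 144\right) \left(-12307\right) = \left(- \frac{45}{2} - 144\right) \left(-12307\right) = \left(- \frac{333}{2}\right) \left(-12307\right) = \frac{4098231}{2}$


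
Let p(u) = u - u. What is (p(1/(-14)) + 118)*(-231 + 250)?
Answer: 2242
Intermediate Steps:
p(u) = 0
(p(1/(-14)) + 118)*(-231 + 250) = (0 + 118)*(-231 + 250) = 118*19 = 2242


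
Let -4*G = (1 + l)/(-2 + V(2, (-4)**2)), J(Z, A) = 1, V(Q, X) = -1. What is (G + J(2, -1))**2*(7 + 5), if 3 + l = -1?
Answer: 27/4 ≈ 6.7500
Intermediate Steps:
l = -4 (l = -3 - 1 = -4)
G = -1/4 (G = -(1 - 4)/(4*(-2 - 1)) = -(-3)/(4*(-3)) = -(-3)*(-1)/(4*3) = -1/4*1 = -1/4 ≈ -0.25000)
(G + J(2, -1))**2*(7 + 5) = (-1/4 + 1)**2*(7 + 5) = (3/4)**2*12 = (9/16)*12 = 27/4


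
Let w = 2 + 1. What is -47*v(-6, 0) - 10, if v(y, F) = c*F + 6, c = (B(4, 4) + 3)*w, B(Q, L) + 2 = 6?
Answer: -292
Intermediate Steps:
B(Q, L) = 4 (B(Q, L) = -2 + 6 = 4)
w = 3
c = 21 (c = (4 + 3)*3 = 7*3 = 21)
v(y, F) = 6 + 21*F (v(y, F) = 21*F + 6 = 6 + 21*F)
-47*v(-6, 0) - 10 = -47*(6 + 21*0) - 10 = -47*(6 + 0) - 10 = -47*6 - 10 = -282 - 10 = -292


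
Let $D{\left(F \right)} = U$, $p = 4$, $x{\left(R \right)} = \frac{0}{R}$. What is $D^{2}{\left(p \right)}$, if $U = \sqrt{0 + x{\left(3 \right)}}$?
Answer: $0$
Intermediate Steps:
$x{\left(R \right)} = 0$
$U = 0$ ($U = \sqrt{0 + 0} = \sqrt{0} = 0$)
$D{\left(F \right)} = 0$
$D^{2}{\left(p \right)} = 0^{2} = 0$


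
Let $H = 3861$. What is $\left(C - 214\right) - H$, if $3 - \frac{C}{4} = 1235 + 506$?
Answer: $-11027$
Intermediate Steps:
$C = -6952$ ($C = 12 - 4 \left(1235 + 506\right) = 12 - 6964 = -6952$)
$\left(C - 214\right) - H = \left(-6952 - 214\right) - 3861 = -7166 - 3861 = -11027$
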